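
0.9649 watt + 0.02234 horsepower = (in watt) 17.62. Check: 0.9649 watt = 0.9649 W. 1 horsepower = 745.69987 W, so 0.02234 horsepower = 0.02234 * 745.69987 = 16.658935 W. Sum: 0.9649 + 16.658935 = 17.623835 W. 17.623835 W = 17.623835 watt ≈ 17.62 watt (4 s.f.).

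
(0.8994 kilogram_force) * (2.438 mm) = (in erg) 2.15e+05. Check: 1 kilogram_force = 9.80665 N, so 0.8994 kilogram_force = 0.8994 * 9.80665 = 8.820101 N. 1 mm = 0.001 m, so 2.438 mm = 2.438 * 0.001 = 0.002438 m. Combine: 8.820101 N * 0.002438 m = 0.021503406 J. 1 erg = 1e-07 J, so 0.021503406 J = 0.021503406 / 1e-07 = 215034.06 erg ≈ 2.15e+05 erg (4 s.f.).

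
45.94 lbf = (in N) 1 lbf = 4.4482216 N, so 45.94 lbf = 45.94 * 4.4482216 = 204.3513 N. Result: 204.3513 N ≈ 204.4 N (4 s.f.). Final answer: 204.4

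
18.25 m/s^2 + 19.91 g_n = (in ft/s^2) 700.5. Check: 18.25 m/s^2 is already in m/s^2. 1 g_n = 9.80665 m/s^2, so 19.91 g_n = 19.91 * 9.80665 = 195.2504 m/s^2. Sum: 18.25 + 195.2504 = 213.5004 m/s^2. 1 ft/s^2 = 0.3048 m/s^2, so 213.5004 m/s^2 = 213.5004 / 0.3048 = 700.46063 ft/s^2 ≈ 700.5 ft/s^2 (4 s.f.).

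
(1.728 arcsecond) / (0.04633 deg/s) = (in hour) 1 arcsecond = 4.8481368e-06 rad, so 1.728 arcsecond = 1.728 * 4.8481368e-06 = 8.3775804e-06 rad. 1 deg/s = 0.017453293 rad/s, so 0.04633 deg/s = 0.04633 * 0.017453293 = 0.00080861104 rad/s. Combine: 8.3775804e-06 rad / 0.00080861104 rad/s = 0.010360458 s. 1 hour = 3600 s, so 0.010360458 s = 0.010360458 / 3600 = 2.8779049e-06 hour ≈ 2.878e-06 hour (4 s.f.). Final answer: 2.878e-06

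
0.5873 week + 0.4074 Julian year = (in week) 21.84. Check: 1 week = 604800 s, so 0.5873 week = 0.5873 * 604800 = 355199.04 s. 1 Julian year = 31557600 s, so 0.4074 Julian year = 0.4074 * 31557600 = 12856566 s. Sum: 355199.04 + 12856566 = 13211765 s. 1 week = 604800 s, so 13211765 s = 13211765 / 604800 = 21.84485 week ≈ 21.84 week (4 s.f.).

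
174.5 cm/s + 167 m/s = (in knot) 328. Check: 1 cm/s = 0.01 m/s, so 174.5 cm/s = 174.5 * 0.01 = 1.745 m/s. 167 m/s is already in m/s. Sum: 1.745 + 167 = 168.745 m/s. 1 knot = 0.51444444 m/s, so 168.745 m/s = 168.745 / 0.51444444 = 328.01404 knot ≈ 328 knot (4 s.f.).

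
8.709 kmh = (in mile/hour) 5.412. Check: 1 kmh = 0.27777778 m/s, so 8.709 kmh = 8.709 * 0.27777778 = 2.4191667 m/s. 1 mile/hour = 0.44704 m/s, so 2.4191667 m/s = 2.4191667 / 0.44704 = 5.4115217 mile/hour ≈ 5.412 mile/hour (4 s.f.).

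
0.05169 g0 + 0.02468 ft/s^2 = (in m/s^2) 0.5144. Check: 1 g0 = 9.80665 m/s^2, so 0.05169 g0 = 0.05169 * 9.80665 = 0.50690574 m/s^2. 1 ft/s^2 = 0.3048 m/s^2, so 0.02468 ft/s^2 = 0.02468 * 0.3048 = 0.007522464 m/s^2. Sum: 0.50690574 + 0.007522464 = 0.5144282 m/s^2. Result: 0.5144282 m/s^2 ≈ 0.5144 m/s^2 (4 s.f.).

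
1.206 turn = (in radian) 7.578. Check: 1 turn = 6.2831853 rad, so 1.206 turn = 1.206 * 6.2831853 = 7.5775215 rad. 7.5775215 rad = 7.5775215 radian ≈ 7.578 radian (4 s.f.).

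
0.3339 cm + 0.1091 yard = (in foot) 1 cm = 0.01 m, so 0.3339 cm = 0.3339 * 0.01 = 0.003339 m. 1 yard = 0.9144 m, so 0.1091 yard = 0.1091 * 0.9144 = 0.09976104 m. Sum: 0.003339 + 0.09976104 = 0.10310004 m. 1 foot = 0.3048 m, so 0.10310004 m = 0.10310004 / 0.3048 = 0.33825472 foot ≈ 0.3383 foot (4 s.f.). Final answer: 0.3383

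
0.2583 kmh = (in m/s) 0.07175. Check: 1 kmh = 0.27777778 m/s, so 0.2583 kmh = 0.2583 * 0.27777778 = 0.07175 m/s. Result: 0.07175 m/s.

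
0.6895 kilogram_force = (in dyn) 6.762e+05. Check: 1 kilogram_force = 9.80665 N, so 0.6895 kilogram_force = 0.6895 * 9.80665 = 6.7616852 N. 1 dyn = 1e-05 N, so 6.7616852 N = 6.7616852 / 1e-05 = 676168.52 dyn ≈ 6.762e+05 dyn (4 s.f.).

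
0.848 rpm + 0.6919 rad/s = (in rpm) 7.455. Check: 1 rpm = 0.10471976 rad/s, so 0.848 rpm = 0.848 * 0.10471976 = 0.088802352 rad/s. 0.6919 rad/s is already in rad/s. Sum: 0.088802352 + 0.6919 = 0.78070235 rad/s. 1 rpm = 0.10471976 rad/s, so 0.78070235 rad/s = 0.78070235 / 0.10471976 = 7.4551583 rpm ≈ 7.455 rpm (4 s.f.).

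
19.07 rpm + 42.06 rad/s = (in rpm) 420.7. Check: 1 rpm = 0.10471976 rad/s, so 19.07 rpm = 19.07 * 0.10471976 = 1.9970057 rad/s. 42.06 rad/s is already in rad/s. Sum: 1.9970057 + 42.06 = 44.057006 rad/s. 1 rpm = 0.10471976 rad/s, so 44.057006 rad/s = 44.057006 / 0.10471976 = 420.71341 rpm ≈ 420.7 rpm (4 s.f.).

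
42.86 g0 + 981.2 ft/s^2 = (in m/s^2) 719.4. Check: 1 g0 = 9.80665 m/s^2, so 42.86 g0 = 42.86 * 9.80665 = 420.31302 m/s^2. 1 ft/s^2 = 0.3048 m/s^2, so 981.2 ft/s^2 = 981.2 * 0.3048 = 299.06976 m/s^2. Sum: 420.31302 + 299.06976 = 719.38278 m/s^2. Result: 719.38278 m/s^2 ≈ 719.4 m/s^2 (4 s.f.).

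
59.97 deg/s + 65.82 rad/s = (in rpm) 1 deg/s = 0.017453293 rad/s, so 59.97 deg/s = 59.97 * 0.017453293 = 1.046674 rad/s. 65.82 rad/s is already in rad/s. Sum: 1.046674 + 65.82 = 66.866674 rad/s. 1 rpm = 0.10471976 rad/s, so 66.866674 rad/s = 66.866674 / 0.10471976 = 638.5297 rpm ≈ 638.5 rpm (4 s.f.). Final answer: 638.5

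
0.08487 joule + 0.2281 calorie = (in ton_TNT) 0.08487 joule = 0.08487 J. 1 calorie = 4.184 J, so 0.2281 calorie = 0.2281 * 4.184 = 0.9543704 J. Sum: 0.08487 + 0.9543704 = 1.0392404 J. 1 ton_TNT = 4.184e+09 J, so 1.0392404 J = 1.0392404 / 4.184e+09 = 2.4838442e-10 ton_TNT ≈ 2.484e-10 ton_TNT (4 s.f.). Final answer: 2.484e-10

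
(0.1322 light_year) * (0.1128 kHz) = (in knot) 1 light_year = 9.4607305e+15 m, so 0.1322 light_year = 0.1322 * 9.4607305e+15 = 1.2507086e+15 m. 1 kHz = 1000 Hz, so 0.1128 kHz = 0.1128 * 1000 = 112.8 Hz. Combine: 1.2507086e+15 m * 112.8 Hz = 1.4107993e+17 m/s. 1 knot = 0.51444444 m/s, so 1.4107993e+17 m/s = 1.4107993e+17 / 0.51444444 = 2.7423744e+17 knot ≈ 2.742e+17 knot (4 s.f.). Final answer: 2.742e+17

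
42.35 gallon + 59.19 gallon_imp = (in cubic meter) 0.4294. Check: 1 gallon = 0.0037854118 m^3, so 42.35 gallon = 42.35 * 0.0037854118 = 0.16031219 m^3. 1 gallon_imp = 0.00454609 m^3, so 59.19 gallon_imp = 59.19 * 0.00454609 = 0.26908307 m^3. Sum: 0.16031219 + 0.26908307 = 0.42939526 m^3. 0.42939526 m^3 = 0.42939526 cubic meter ≈ 0.4294 cubic meter (4 s.f.).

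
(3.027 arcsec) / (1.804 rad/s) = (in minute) 1 arcsec = 4.8481368e-06 rad, so 3.027 arcsec = 3.027 * 4.8481368e-06 = 1.467531e-05 rad. 1.804 rad/s is already in rad/s. Combine: 1.467531e-05 rad / 1.804 rad/s = 8.1348726e-06 s. 1 minute = 60 s, so 8.1348726e-06 s = 8.1348726e-06 / 60 = 1.3558121e-07 minute ≈ 1.356e-07 minute (4 s.f.). Final answer: 1.356e-07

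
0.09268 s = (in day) 1 day = 86400 s, so 0.09268 s = 0.09268 / 86400 = 1.0726852e-06 day ≈ 1.073e-06 day (4 s.f.). Final answer: 1.073e-06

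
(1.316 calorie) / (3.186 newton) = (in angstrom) 1.728e+10. Check: 1 calorie = 4.184 J, so 1.316 calorie = 1.316 * 4.184 = 5.506144 J. 3.186 newton = 3.186 N. Combine: 5.506144 J / 3.186 N = 1.728231 m. 1 angstrom = 1e-10 m, so 1.728231 m = 1.728231 / 1e-10 = 1.728231e+10 angstrom ≈ 1.728e+10 angstrom (4 s.f.).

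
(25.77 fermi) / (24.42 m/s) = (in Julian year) 1 fermi = 1e-15 m, so 25.77 fermi = 25.77 * 1e-15 = 2.577e-14 m. 24.42 m/s is already in m/s. Combine: 2.577e-14 m / 24.42 m/s = 1.0552826e-15 s. 1 Julian year = 31557600 s, so 1.0552826e-15 s = 1.0552826e-15 / 31557600 = 3.3439886e-23 Julian year ≈ 3.344e-23 Julian year (4 s.f.). Final answer: 3.344e-23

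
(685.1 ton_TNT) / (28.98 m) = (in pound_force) 2.224e+10. Check: 1 ton_TNT = 4.184e+09 J, so 685.1 ton_TNT = 685.1 * 4.184e+09 = 2.8664584e+12 J. 28.98 m is already in m. Combine: 2.8664584e+12 J / 28.98 m = 9.8911608e+10 N. 1 pound_force = 4.4482216 N, so 9.8911608e+10 N = 9.8911608e+10 / 4.4482216 = 2.2236214e+10 pound_force ≈ 2.224e+10 pound_force (4 s.f.).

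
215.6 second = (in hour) 215.6 second = 215.6 s. 1 hour = 3600 s, so 215.6 s = 215.6 / 3600 = 0.059888889 hour ≈ 0.05989 hour (4 s.f.). Final answer: 0.05989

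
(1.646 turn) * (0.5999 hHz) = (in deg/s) 1 turn = 6.2831853 rad, so 1.646 turn = 1.646 * 6.2831853 = 10.342123 rad. 1 hHz = 100 Hz, so 0.5999 hHz = 0.5999 * 100 = 59.99 Hz. Combine: 10.342123 rad * 59.99 Hz = 620.42396 rad/s. 1 deg/s = 0.017453293 rad/s, so 620.42396 rad/s = 620.42396 / 0.017453293 = 35547.674 deg/s ≈ 3.555e+04 deg/s (4 s.f.). Final answer: 3.555e+04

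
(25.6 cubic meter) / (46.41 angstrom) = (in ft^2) 25.6 cubic meter = 25.6 m^3. 1 angstrom = 1e-10 m, so 46.41 angstrom = 46.41 * 1e-10 = 4.641e-09 m. Combine: 25.6 m^3 / 4.641e-09 m = 5.5160526e+09 m^2. 1 ft^2 = 0.09290304 m^2, so 5.5160526e+09 m^2 = 5.5160526e+09 / 0.09290304 = 5.9374296e+10 ft^2 ≈ 5.937e+10 ft^2 (4 s.f.). Final answer: 5.937e+10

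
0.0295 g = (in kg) 1 g = 0.001 kg, so 0.0295 g = 0.0295 * 0.001 = 2.95e-05 kg. Result: 2.95e-05 kg. Final answer: 2.95e-05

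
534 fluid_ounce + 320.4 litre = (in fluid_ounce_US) 1 fluid_ounce = 2.957353e-05 m^3, so 534 fluid_ounce = 534 * 2.957353e-05 = 0.015792265 m^3. 1 litre = 0.001 m^3, so 320.4 litre = 320.4 * 0.001 = 0.3204 m^3. Sum: 0.015792265 + 0.3204 = 0.33619226 m^3. 1 fluid_ounce_US = 2.957353e-05 m^3, so 0.33619226 m^3 = 0.33619226 / 2.957353e-05 = 11368.013 fluid_ounce_US ≈ 1.137e+04 fluid_ounce_US (4 s.f.). Final answer: 1.137e+04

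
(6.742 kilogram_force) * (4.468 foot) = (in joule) 1 kilogram_force = 9.80665 N, so 6.742 kilogram_force = 6.742 * 9.80665 = 66.116434 N. 1 foot = 0.3048 m, so 4.468 foot = 4.468 * 0.3048 = 1.3618464 m. Combine: 66.116434 N * 1.3618464 m = 90.040428 J. 90.040428 J = 90.040428 joule ≈ 90.04 joule (4 s.f.). Final answer: 90.04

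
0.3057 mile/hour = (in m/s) 0.1367. Check: 1 mile/hour = 0.44704 m/s, so 0.3057 mile/hour = 0.3057 * 0.44704 = 0.13666013 m/s. Result: 0.13666013 m/s ≈ 0.1367 m/s (4 s.f.).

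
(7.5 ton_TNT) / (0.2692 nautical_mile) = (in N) 6.294e+07. Check: 1 ton_TNT = 4.184e+09 J, so 7.5 ton_TNT = 7.5 * 4.184e+09 = 3.138e+10 J. 1 nautical_mile = 1852 m, so 0.2692 nautical_mile = 0.2692 * 1852 = 498.5584 m. Combine: 3.138e+10 J / 498.5584 m = 62941473 N. Result: 62941473 N ≈ 6.294e+07 N (4 s.f.).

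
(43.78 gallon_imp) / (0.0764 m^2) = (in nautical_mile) 1 gallon_imp = 0.00454609 m^3, so 43.78 gallon_imp = 43.78 * 0.00454609 = 0.19902782 m^3. 0.0764 m^2 is already in m^2. Combine: 0.19902782 m^3 / 0.0764 m^2 = 2.6050762 m. 1 nautical_mile = 1852 m, so 2.6050762 m = 2.6050762 / 1852 = 0.0014066286 nautical_mile ≈ 0.001407 nautical_mile (4 s.f.). Final answer: 0.001407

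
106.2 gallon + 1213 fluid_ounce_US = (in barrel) 1 gallon = 0.0037854118 m^3, so 106.2 gallon = 106.2 * 0.0037854118 = 0.40201073 m^3. 1 fluid_ounce_US = 2.957353e-05 m^3, so 1213 fluid_ounce_US = 1213 * 2.957353e-05 = 0.035872691 m^3. Sum: 0.40201073 + 0.035872691 = 0.43788342 m^3. 1 barrel = 0.15898729 m^3, so 0.43788342 m^3 = 0.43788342 / 0.15898729 = 2.7542039 barrel ≈ 2.754 barrel (4 s.f.). Final answer: 2.754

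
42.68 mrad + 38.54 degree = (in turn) 0.1138. Check: 1 mrad = 0.001 rad, so 42.68 mrad = 42.68 * 0.001 = 0.04268 rad. 1 degree = 0.017453293 rad, so 38.54 degree = 38.54 * 0.017453293 = 0.67264989 rad. Sum: 0.04268 + 0.67264989 = 0.71532989 rad. 1 turn = 6.2831853 rad, so 0.71532989 rad = 0.71532989 / 6.2831853 = 0.11384829 turn ≈ 0.1138 turn (4 s.f.).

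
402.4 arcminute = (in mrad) 1 arcminute = 0.00029088821 rad, so 402.4 arcminute = 402.4 * 0.00029088821 = 0.11705342 rad. 1 mrad = 0.001 rad, so 0.11705342 rad = 0.11705342 / 0.001 = 117.05342 mrad ≈ 117.1 mrad (4 s.f.). Final answer: 117.1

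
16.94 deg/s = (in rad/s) 0.2957. Check: 1 deg/s = 0.017453293 rad/s, so 16.94 deg/s = 16.94 * 0.017453293 = 0.29565878 rad/s. Result: 0.29565878 rad/s ≈ 0.2957 rad/s (4 s.f.).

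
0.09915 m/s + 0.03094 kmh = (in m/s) 0.09915 m/s is already in m/s. 1 kmh = 0.27777778 m/s, so 0.03094 kmh = 0.03094 * 0.27777778 = 0.0085944444 m/s. Sum: 0.09915 + 0.0085944444 = 0.10774444 m/s. Result: 0.10774444 m/s ≈ 0.1077 m/s (4 s.f.). Final answer: 0.1077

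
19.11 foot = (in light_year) 6.157e-16. Check: 1 foot = 0.3048 m, so 19.11 foot = 19.11 * 0.3048 = 5.824728 m. 1 light_year = 9.4607305e+15 m, so 5.824728 m = 5.824728 / 9.4607305e+15 = 6.1567424e-16 light_year ≈ 6.157e-16 light_year (4 s.f.).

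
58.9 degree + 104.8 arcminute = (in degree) 60.65. Check: 1 degree = 0.017453293 rad, so 58.9 degree = 58.9 * 0.017453293 = 1.0279989 rad. 1 arcminute = 0.00029088821 rad, so 104.8 arcminute = 104.8 * 0.00029088821 = 0.030485084 rad. Sum: 1.0279989 + 0.030485084 = 1.058484 rad. 1 degree = 0.017453293 rad, so 1.058484 rad = 1.058484 / 0.017453293 = 60.646667 degree ≈ 60.65 degree (4 s.f.).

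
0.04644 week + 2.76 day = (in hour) 1 week = 604800 s, so 0.04644 week = 0.04644 * 604800 = 28086.912 s. 1 day = 86400 s, so 2.76 day = 2.76 * 86400 = 238464 s. Sum: 28086.912 + 238464 = 266550.91 s. 1 hour = 3600 s, so 266550.91 s = 266550.91 / 3600 = 74.04192 hour ≈ 74.04 hour (4 s.f.). Final answer: 74.04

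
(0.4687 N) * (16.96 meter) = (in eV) 4.961e+19. Check: 0.4687 N is already in N. 16.96 meter = 16.96 m. Combine: 0.4687 N * 16.96 m = 7.949152 J. 1 eV = 1.6021766e-19 J, so 7.949152 J = 7.949152 / 1.6021766e-19 = 4.9614704e+19 eV ≈ 4.961e+19 eV (4 s.f.).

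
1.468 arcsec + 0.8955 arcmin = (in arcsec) 1 arcsec = 4.8481368e-06 rad, so 1.468 arcsec = 1.468 * 4.8481368e-06 = 7.1170648e-06 rad. 1 arcmin = 0.00029088821 rad, so 0.8955 arcmin = 0.8955 * 0.00029088821 = 0.00026049039 rad. Sum: 7.1170648e-06 + 0.00026049039 = 0.00026760746 rad. 1 arcsec = 4.8481368e-06 rad, so 0.00026760746 rad = 0.00026760746 / 4.8481368e-06 = 55.198 arcsec ≈ 55.2 arcsec (4 s.f.). Final answer: 55.2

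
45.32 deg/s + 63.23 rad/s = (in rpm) 1 deg/s = 0.017453293 rad/s, so 45.32 deg/s = 45.32 * 0.017453293 = 0.79098322 rad/s. 63.23 rad/s is already in rad/s. Sum: 0.79098322 + 63.23 = 64.020983 rad/s. 1 rpm = 0.10471976 rad/s, so 64.020983 rad/s = 64.020983 / 0.10471976 = 611.35536 rpm ≈ 611.4 rpm (4 s.f.). Final answer: 611.4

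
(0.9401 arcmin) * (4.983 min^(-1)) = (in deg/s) 1 arcmin = 0.00029088821 rad, so 0.9401 arcmin = 0.9401 * 0.00029088821 = 0.000273464 rad. 1 min^(-1) = 0.016666667 Hz, so 4.983 min^(-1) = 4.983 * 0.016666667 = 0.08305 Hz. Combine: 0.000273464 rad * 0.08305 Hz = 2.2711186e-05 rad/s. 1 deg/s = 0.017453293 rad/s, so 2.2711186e-05 rad/s = 2.2711186e-05 / 0.017453293 = 0.0013012551 deg/s ≈ 0.001301 deg/s (4 s.f.). Final answer: 0.001301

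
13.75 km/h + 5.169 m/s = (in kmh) 1 km/h = 0.27777778 m/s, so 13.75 km/h = 13.75 * 0.27777778 = 3.8194444 m/s. 5.169 m/s is already in m/s. Sum: 3.8194444 + 5.169 = 8.9884444 m/s. 1 kmh = 0.27777778 m/s, so 8.9884444 m/s = 8.9884444 / 0.27777778 = 32.3584 kmh ≈ 32.36 kmh (4 s.f.). Final answer: 32.36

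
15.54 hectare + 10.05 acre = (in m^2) 1.961e+05. Check: 1 hectare = 10000 m^2, so 15.54 hectare = 15.54 * 10000 = 155400 m^2. 1 acre = 4046.8564 m^2, so 10.05 acre = 10.05 * 4046.8564 = 40670.907 m^2. Sum: 155400 + 40670.907 = 196070.91 m^2. Result: 196070.91 m^2 ≈ 1.961e+05 m^2 (4 s.f.).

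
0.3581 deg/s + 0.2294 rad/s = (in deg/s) 1 deg/s = 0.017453293 rad/s, so 0.3581 deg/s = 0.3581 * 0.017453293 = 0.0062500241 rad/s. 0.2294 rad/s is already in rad/s. Sum: 0.0062500241 + 0.2294 = 0.23565002 rad/s. 1 deg/s = 0.017453293 rad/s, so 0.23565002 rad/s = 0.23565002 / 0.017453293 = 13.501752 deg/s ≈ 13.5 deg/s (4 s.f.). Final answer: 13.5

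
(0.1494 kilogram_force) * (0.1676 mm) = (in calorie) 1 kilogram_force = 9.80665 N, so 0.1494 kilogram_force = 0.1494 * 9.80665 = 1.4651135 N. 1 mm = 0.001 m, so 0.1676 mm = 0.1676 * 0.001 = 0.0001676 m. Combine: 1.4651135 N * 0.0001676 m = 0.00024555302 J. 1 calorie = 4.184 J, so 0.00024555302 J = 0.00024555302 / 4.184 = 5.8688581e-05 calorie ≈ 5.869e-05 calorie (4 s.f.). Final answer: 5.869e-05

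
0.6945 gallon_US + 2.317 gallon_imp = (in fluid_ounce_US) 1 gallon_US = 0.0037854118 m^3, so 0.6945 gallon_US = 0.6945 * 0.0037854118 = 0.0026289685 m^3. 1 gallon_imp = 0.00454609 m^3, so 2.317 gallon_imp = 2.317 * 0.00454609 = 0.010533291 m^3. Sum: 0.0026289685 + 0.010533291 = 0.013162259 m^3. 1 fluid_ounce_US = 2.957353e-05 m^3, so 0.013162259 m^3 = 0.013162259 / 2.957353e-05 = 445.06893 fluid_ounce_US ≈ 445.1 fluid_ounce_US (4 s.f.). Final answer: 445.1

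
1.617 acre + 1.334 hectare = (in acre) 1 acre = 4046.8564 m^2, so 1.617 acre = 1.617 * 4046.8564 = 6543.7668 m^2. 1 hectare = 10000 m^2, so 1.334 hectare = 1.334 * 10000 = 13340 m^2. Sum: 6543.7668 + 13340 = 19883.767 m^2. 1 acre = 4046.8564 m^2, so 19883.767 m^2 = 19883.767 / 4046.8564 = 4.9133858 acre ≈ 4.913 acre (4 s.f.). Final answer: 4.913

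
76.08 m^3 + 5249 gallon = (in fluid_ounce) 3.244e+06. Check: 76.08 m^3 is already in m^3. 1 gallon = 0.0037854118 m^3, so 5249 gallon = 5249 * 0.0037854118 = 19.869626 m^3. Sum: 76.08 + 19.869626 = 95.949626 m^3. 1 fluid_ounce = 2.957353e-05 m^3, so 95.949626 m^3 = 95.949626 / 2.957353e-05 = 3244442.8 fluid_ounce ≈ 3.244e+06 fluid_ounce (4 s.f.).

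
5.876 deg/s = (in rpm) 1 deg/s = 0.017453293 rad/s, so 5.876 deg/s = 5.876 * 0.017453293 = 0.10255555 rad/s. 1 rpm = 0.10471976 rad/s, so 0.10255555 rad/s = 0.10255555 / 0.10471976 = 0.97933333 rpm ≈ 0.9793 rpm (4 s.f.). Final answer: 0.9793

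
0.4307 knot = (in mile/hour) 1 knot = 0.51444444 m/s, so 0.4307 knot = 0.4307 * 0.51444444 = 0.22157122 m/s. 1 mile/hour = 0.44704 m/s, so 0.22157122 m/s = 0.22157122 / 0.44704 = 0.49564071 mile/hour ≈ 0.4956 mile/hour (4 s.f.). Final answer: 0.4956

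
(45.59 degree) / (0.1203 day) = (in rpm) 1 degree = 0.017453293 rad, so 45.59 degree = 45.59 * 0.017453293 = 0.79569561 rad. 1 day = 86400 s, so 0.1203 day = 0.1203 * 86400 = 10393.92 s. Combine: 0.79569561 rad / 10393.92 s = 7.6553947e-05 rad/s. 1 rpm = 0.10471976 rad/s, so 7.6553947e-05 rad/s = 7.6553947e-05 / 0.10471976 = 0.00073103635 rpm ≈ 0.000731 rpm (4 s.f.). Final answer: 0.000731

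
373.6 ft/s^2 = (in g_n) 1 ft/s^2 = 0.3048 m/s^2, so 373.6 ft/s^2 = 373.6 * 0.3048 = 113.87328 m/s^2. 1 g_n = 9.80665 m/s^2, so 113.87328 m/s^2 = 113.87328 / 9.80665 = 11.611843 g_n ≈ 11.61 g_n (4 s.f.). Final answer: 11.61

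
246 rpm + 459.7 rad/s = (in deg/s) 1 rpm = 0.10471976 rad/s, so 246 rpm = 246 * 0.10471976 = 25.76106 rad/s. 459.7 rad/s is already in rad/s. Sum: 25.76106 + 459.7 = 485.46106 rad/s. 1 deg/s = 0.017453293 rad/s, so 485.46106 rad/s = 485.46106 / 0.017453293 = 27814.87 deg/s ≈ 2.781e+04 deg/s (4 s.f.). Final answer: 2.781e+04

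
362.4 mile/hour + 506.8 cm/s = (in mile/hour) 1 mile/hour = 0.44704 m/s, so 362.4 mile/hour = 362.4 * 0.44704 = 162.0073 m/s. 1 cm/s = 0.01 m/s, so 506.8 cm/s = 506.8 * 0.01 = 5.068 m/s. Sum: 162.0073 + 5.068 = 167.0753 m/s. 1 mile/hour = 0.44704 m/s, so 167.0753 m/s = 167.0753 / 0.44704 = 373.73679 mile/hour ≈ 373.7 mile/hour (4 s.f.). Final answer: 373.7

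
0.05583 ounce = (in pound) 0.003489. Check: 1 ounce = 0.028349523 kg, so 0.05583 ounce = 0.05583 * 0.028349523 = 0.0015827539 kg. 1 pound = 0.45359237 kg, so 0.0015827539 kg = 0.0015827539 / 0.45359237 = 0.003489375 pound ≈ 0.003489 pound (4 s.f.).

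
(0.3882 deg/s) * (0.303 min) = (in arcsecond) 2.541e+04. Check: 1 deg/s = 0.017453293 rad/s, so 0.3882 deg/s = 0.3882 * 0.017453293 = 0.0067753682 rad/s. 1 min = 60 s, so 0.303 min = 0.303 * 60 = 18.18 s. Combine: 0.0067753682 rad/s * 18.18 s = 0.12317619 rad. 1 arcsecond = 4.8481368e-06 rad, so 0.12317619 rad = 0.12317619 / 4.8481368e-06 = 25406.914 arcsecond ≈ 2.541e+04 arcsecond (4 s.f.).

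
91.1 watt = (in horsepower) 91.1 watt = 91.1 W. 1 horsepower = 745.69987 W, so 91.1 W = 91.1 / 745.69987 = 0.12216711 horsepower ≈ 0.1222 horsepower (4 s.f.). Final answer: 0.1222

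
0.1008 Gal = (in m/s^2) 1 Gal = 0.01 m/s^2, so 0.1008 Gal = 0.1008 * 0.01 = 0.001008 m/s^2. Result: 0.001008 m/s^2. Final answer: 0.001008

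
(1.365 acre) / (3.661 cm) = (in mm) 1 acre = 4046.8564 m^2, so 1.365 acre = 1.365 * 4046.8564 = 5523.959 m^2. 1 cm = 0.01 m, so 3.661 cm = 3.661 * 0.01 = 0.03661 m. Combine: 5523.959 m^2 / 0.03661 m = 150886.62 m. 1 mm = 0.001 m, so 150886.62 m = 150886.62 / 0.001 = 1.5088662e+08 mm ≈ 1.509e+08 mm (4 s.f.). Final answer: 1.509e+08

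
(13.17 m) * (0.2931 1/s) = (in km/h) 13.9. Check: 13.17 m is already in m. 0.2931 1/s = 0.2931 Hz. Combine: 13.17 m * 0.2931 Hz = 3.860127 m/s. 1 km/h = 0.27777778 m/s, so 3.860127 m/s = 3.860127 / 0.27777778 = 13.896457 km/h ≈ 13.9 km/h (4 s.f.).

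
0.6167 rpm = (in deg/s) 1 rpm = 0.10471976 rad/s, so 0.6167 rpm = 0.6167 * 0.10471976 = 0.064580673 rad/s. 1 deg/s = 0.017453293 rad/s, so 0.064580673 rad/s = 0.064580673 / 0.017453293 = 3.7002 deg/s ≈ 3.7 deg/s (4 s.f.). Final answer: 3.7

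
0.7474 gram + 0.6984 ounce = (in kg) 0.02055. Check: 1 gram = 0.001 kg, so 0.7474 gram = 0.7474 * 0.001 = 0.0007474 kg. 1 ounce = 0.028349523 kg, so 0.6984 ounce = 0.6984 * 0.028349523 = 0.019799307 kg. Sum: 0.0007474 + 0.019799307 = 0.020546707 kg. Result: 0.020546707 kg ≈ 0.02055 kg (4 s.f.).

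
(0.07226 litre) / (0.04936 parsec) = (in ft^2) 1 litre = 0.001 m^3, so 0.07226 litre = 0.07226 * 0.001 = 7.226e-05 m^3. 1 parsec = 3.0856776e+16 m, so 0.04936 parsec = 0.04936 * 3.0856776e+16 = 1.5230905e+15 m. Combine: 7.226e-05 m^3 / 1.5230905e+15 m = 4.7443013e-20 m^2. 1 ft^2 = 0.09290304 m^2, so 4.7443013e-20 m^2 = 4.7443013e-20 / 0.09290304 = 5.1067234e-19 ft^2 ≈ 5.107e-19 ft^2 (4 s.f.). Final answer: 5.107e-19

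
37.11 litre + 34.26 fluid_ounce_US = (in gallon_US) 1 litre = 0.001 m^3, so 37.11 litre = 37.11 * 0.001 = 0.03711 m^3. 1 fluid_ounce_US = 2.957353e-05 m^3, so 34.26 fluid_ounce_US = 34.26 * 2.957353e-05 = 0.0010131891 m^3. Sum: 0.03711 + 0.0010131891 = 0.038123189 m^3. 1 gallon_US = 0.0037854118 m^3, so 0.038123189 m^3 = 0.038123189 / 0.0037854118 = 10.071081 gallon_US ≈ 10.07 gallon_US (4 s.f.). Final answer: 10.07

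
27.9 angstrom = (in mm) 2.79e-06. Check: 1 angstrom = 1e-10 m, so 27.9 angstrom = 27.9 * 1e-10 = 2.79e-09 m. 1 mm = 0.001 m, so 2.79e-09 m = 2.79e-09 / 0.001 = 2.79e-06 mm.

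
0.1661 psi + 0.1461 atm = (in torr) 119.6. Check: 1 psi = 6894.7573 Pa, so 0.1661 psi = 0.1661 * 6894.7573 = 1145.2192 Pa. 1 atm = 101325 Pa, so 0.1461 atm = 0.1461 * 101325 = 14803.583 Pa. Sum: 1145.2192 + 14803.583 = 15948.802 Pa. 1 torr = 133.32237 Pa, so 15948.802 Pa = 15948.802 / 133.32237 = 119.62585 torr ≈ 119.6 torr (4 s.f.).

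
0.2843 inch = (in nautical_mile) 3.899e-06. Check: 1 inch = 0.0254 m, so 0.2843 inch = 0.2843 * 0.0254 = 0.00722122 m. 1 nautical_mile = 1852 m, so 0.00722122 m = 0.00722122 / 1852 = 3.8991469e-06 nautical_mile ≈ 3.899e-06 nautical_mile (4 s.f.).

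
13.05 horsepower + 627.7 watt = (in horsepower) 13.89. Check: 1 horsepower = 745.69987 W, so 13.05 horsepower = 13.05 * 745.69987 = 9731.3833 W. 627.7 watt = 627.7 W. Sum: 9731.3833 + 627.7 = 10359.083 W. 1 horsepower = 745.69987 W, so 10359.083 W = 10359.083 / 745.69987 = 13.89176 horsepower ≈ 13.89 horsepower (4 s.f.).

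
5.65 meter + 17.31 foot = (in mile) 0.006789. Check: 5.65 meter = 5.65 m. 1 foot = 0.3048 m, so 17.31 foot = 17.31 * 0.3048 = 5.276088 m. Sum: 5.65 + 5.276088 = 10.926088 m. 1 mile = 1609.344 m, so 10.926088 m = 10.926088 / 1609.344 = 0.0067891563 mile ≈ 0.006789 mile (4 s.f.).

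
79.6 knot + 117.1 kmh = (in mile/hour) 1 knot = 0.51444444 m/s, so 79.6 knot = 79.6 * 0.51444444 = 40.949778 m/s. 1 kmh = 0.27777778 m/s, so 117.1 kmh = 117.1 * 0.27777778 = 32.527778 m/s. Sum: 40.949778 + 32.527778 = 73.477556 m/s. 1 mile/hour = 0.44704 m/s, so 73.477556 m/s = 73.477556 / 0.44704 = 164.36461 mile/hour ≈ 164.4 mile/hour (4 s.f.). Final answer: 164.4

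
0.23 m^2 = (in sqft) 1 sqft = 0.09290304 m^2, so 0.23 m^2 = 0.23 / 0.09290304 = 2.4756994 sqft ≈ 2.476 sqft (4 s.f.). Final answer: 2.476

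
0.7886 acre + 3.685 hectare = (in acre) 9.894. Check: 1 acre = 4046.8564 m^2, so 0.7886 acre = 0.7886 * 4046.8564 = 3191.351 m^2. 1 hectare = 10000 m^2, so 3.685 hectare = 3.685 * 10000 = 36850 m^2. Sum: 3191.351 + 36850 = 40041.351 m^2. 1 acre = 4046.8564 m^2, so 40041.351 m^2 = 40041.351 / 4046.8564 = 9.8944333 acre ≈ 9.894 acre (4 s.f.).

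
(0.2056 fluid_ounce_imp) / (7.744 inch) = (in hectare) 2.97e-09. Check: 1 fluid_ounce_imp = 2.8413063e-05 m^3, so 0.2056 fluid_ounce_imp = 0.2056 * 2.8413063e-05 = 5.8417257e-06 m^3. 1 inch = 0.0254 m, so 7.744 inch = 7.744 * 0.0254 = 0.1966976 m. Combine: 5.8417257e-06 m^3 / 0.1966976 m = 2.9699018e-05 m^2. 1 hectare = 10000 m^2, so 2.9699018e-05 m^2 = 2.9699018e-05 / 10000 = 2.9699018e-09 hectare ≈ 2.97e-09 hectare (4 s.f.).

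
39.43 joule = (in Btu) 39.43 joule = 39.43 J. 1 Btu = 1055.0559 J, so 39.43 J = 39.43 / 1055.0559 = 0.037372429 Btu ≈ 0.03737 Btu (4 s.f.). Final answer: 0.03737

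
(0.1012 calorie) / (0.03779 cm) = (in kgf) 114.3. Check: 1 calorie = 4.184 J, so 0.1012 calorie = 0.1012 * 4.184 = 0.4234208 J. 1 cm = 0.01 m, so 0.03779 cm = 0.03779 * 0.01 = 0.0003779 m. Combine: 0.4234208 J / 0.0003779 m = 1120.4573 N. 1 kgf = 9.80665 N, so 1120.4573 N = 1120.4573 / 9.80665 = 114.25484 kgf ≈ 114.3 kgf (4 s.f.).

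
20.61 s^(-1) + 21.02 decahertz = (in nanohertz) 2.308e+11. Check: 20.61 s^(-1) = 20.61 Hz. 1 decahertz = 10 Hz, so 21.02 decahertz = 21.02 * 10 = 210.2 Hz. Sum: 20.61 + 210.2 = 230.81 Hz. 1 nanohertz = 1e-09 Hz, so 230.81 Hz = 230.81 / 1e-09 = 2.3081e+11 nanohertz ≈ 2.308e+11 nanohertz (4 s.f.).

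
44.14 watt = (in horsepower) 0.05919. Check: 44.14 watt = 44.14 W. 1 horsepower = 745.69987 W, so 44.14 W = 44.14 / 745.69987 = 0.059192715 horsepower ≈ 0.05919 horsepower (4 s.f.).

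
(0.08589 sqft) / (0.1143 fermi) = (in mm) 6.981e+16. Check: 1 sqft = 0.09290304 m^2, so 0.08589 sqft = 0.08589 * 0.09290304 = 0.0079794421 m^2. 1 fermi = 1e-15 m, so 0.1143 fermi = 0.1143 * 1e-15 = 1.143e-16 m. Combine: 0.0079794421 m^2 / 1.143e-16 m = 6.9811392e+13 m. 1 mm = 0.001 m, so 6.9811392e+13 m = 6.9811392e+13 / 0.001 = 6.9811392e+16 mm ≈ 6.981e+16 mm (4 s.f.).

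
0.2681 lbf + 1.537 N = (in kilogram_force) 1 lbf = 4.4482216 N, so 0.2681 lbf = 0.2681 * 4.4482216 = 1.1925682 N. 1.537 N is already in N. Sum: 1.1925682 + 1.537 = 2.7295682 N. 1 kilogram_force = 9.80665 N, so 2.7295682 N = 2.7295682 / 9.80665 = 0.2783385 kilogram_force ≈ 0.2783 kilogram_force (4 s.f.). Final answer: 0.2783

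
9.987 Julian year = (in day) 3648. Check: 1 Julian year = 31557600 s, so 9.987 Julian year = 9.987 * 31557600 = 3.1516575e+08 s. 1 day = 86400 s, so 3.1516575e+08 s = 3.1516575e+08 / 86400 = 3647.7517 day ≈ 3648 day (4 s.f.).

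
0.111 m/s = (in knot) 1 knot = 0.51444444 m/s, so 0.111 m/s = 0.111 / 0.51444444 = 0.21576674 knot ≈ 0.2158 knot (4 s.f.). Final answer: 0.2158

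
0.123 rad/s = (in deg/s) 1 deg/s = 0.017453293 rad/s, so 0.123 rad/s = 0.123 / 0.017453293 = 7.0473809 deg/s ≈ 7.047 deg/s (4 s.f.). Final answer: 7.047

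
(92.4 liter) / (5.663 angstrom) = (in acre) 1 liter = 0.001 m^3, so 92.4 liter = 92.4 * 0.001 = 0.0924 m^3. 1 angstrom = 1e-10 m, so 5.663 angstrom = 5.663 * 1e-10 = 5.663e-10 m. Combine: 0.0924 m^3 / 5.663e-10 m = 1.631644e+08 m^2. 1 acre = 4046.8564 m^2, so 1.631644e+08 m^2 = 1.631644e+08 / 4046.8564 = 40318.801 acre ≈ 4.032e+04 acre (4 s.f.). Final answer: 4.032e+04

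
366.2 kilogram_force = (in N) 1 kilogram_force = 9.80665 N, so 366.2 kilogram_force = 366.2 * 9.80665 = 3591.1952 N. Result: 3591.1952 N ≈ 3591 N (4 s.f.). Final answer: 3591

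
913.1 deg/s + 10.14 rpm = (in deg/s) 973.9. Check: 1 deg/s = 0.017453293 rad/s, so 913.1 deg/s = 913.1 * 0.017453293 = 15.936601 rad/s. 1 rpm = 0.10471976 rad/s, so 10.14 rpm = 10.14 * 0.10471976 = 1.0618583 rad/s. Sum: 15.936601 + 1.0618583 = 16.99846 rad/s. 1 deg/s = 0.017453293 rad/s, so 16.99846 rad/s = 16.99846 / 0.017453293 = 973.94 deg/s ≈ 973.9 deg/s (4 s.f.).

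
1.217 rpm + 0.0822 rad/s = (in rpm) 1 rpm = 0.10471976 rad/s, so 1.217 rpm = 1.217 * 0.10471976 = 0.12744394 rad/s. 0.0822 rad/s is already in rad/s. Sum: 0.12744394 + 0.0822 = 0.20964394 rad/s. 1 rpm = 0.10471976 rad/s, so 0.20964394 rad/s = 0.20964394 / 0.10471976 = 2.0019522 rpm ≈ 2.002 rpm (4 s.f.). Final answer: 2.002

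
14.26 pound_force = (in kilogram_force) 6.468. Check: 1 pound_force = 4.4482216 N, so 14.26 pound_force = 14.26 * 4.4482216 = 63.43164 N. 1 kilogram_force = 9.80665 N, so 63.43164 N = 63.43164 / 9.80665 = 6.4682272 kilogram_force ≈ 6.468 kilogram_force (4 s.f.).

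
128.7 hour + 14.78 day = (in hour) 483.4. Check: 1 hour = 3600 s, so 128.7 hour = 128.7 * 3600 = 463320 s. 1 day = 86400 s, so 14.78 day = 14.78 * 86400 = 1276992 s. Sum: 463320 + 1276992 = 1740312 s. 1 hour = 3600 s, so 1740312 s = 1740312 / 3600 = 483.42 hour ≈ 483.4 hour (4 s.f.).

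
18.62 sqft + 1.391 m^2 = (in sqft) 33.59. Check: 1 sqft = 0.09290304 m^2, so 18.62 sqft = 18.62 * 0.09290304 = 1.7298546 m^2. 1.391 m^2 is already in m^2. Sum: 1.7298546 + 1.391 = 3.1208546 m^2. 1 sqft = 0.09290304 m^2, so 3.1208546 m^2 = 3.1208546 / 0.09290304 = 33.592599 sqft ≈ 33.59 sqft (4 s.f.).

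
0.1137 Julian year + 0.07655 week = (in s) 3.634e+06. Check: 1 Julian year = 31557600 s, so 0.1137 Julian year = 0.1137 * 31557600 = 3588099.1 s. 1 week = 604800 s, so 0.07655 week = 0.07655 * 604800 = 46297.44 s. Sum: 3588099.1 + 46297.44 = 3634396.6 s. Result: 3634396.6 s ≈ 3.634e+06 s (4 s.f.).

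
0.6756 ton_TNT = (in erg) 2.827e+16. Check: 1 ton_TNT = 4.184e+09 J, so 0.6756 ton_TNT = 0.6756 * 4.184e+09 = 2.8267104e+09 J. 1 erg = 1e-07 J, so 2.8267104e+09 J = 2.8267104e+09 / 1e-07 = 2.8267104e+16 erg ≈ 2.827e+16 erg (4 s.f.).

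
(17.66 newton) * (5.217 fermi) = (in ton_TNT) 2.202e-23. Check: 17.66 newton = 17.66 N. 1 fermi = 1e-15 m, so 5.217 fermi = 5.217 * 1e-15 = 5.217e-15 m. Combine: 17.66 N * 5.217e-15 m = 9.213222e-14 J. 1 ton_TNT = 4.184e+09 J, so 9.213222e-14 J = 9.213222e-14 / 4.184e+09 = 2.2020129e-23 ton_TNT ≈ 2.202e-23 ton_TNT (4 s.f.).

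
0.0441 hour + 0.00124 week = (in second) 1 hour = 3600 s, so 0.0441 hour = 0.0441 * 3600 = 158.76 s. 1 week = 604800 s, so 0.00124 week = 0.00124 * 604800 = 749.952 s. Sum: 158.76 + 749.952 = 908.712 s. 908.712 s = 908.712 second ≈ 908.7 second (4 s.f.). Final answer: 908.7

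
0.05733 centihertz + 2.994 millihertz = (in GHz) 1 centihertz = 0.01 Hz, so 0.05733 centihertz = 0.05733 * 0.01 = 0.0005733 Hz. 1 millihertz = 0.001 Hz, so 2.994 millihertz = 2.994 * 0.001 = 0.002994 Hz. Sum: 0.0005733 + 0.002994 = 0.0035673 Hz. 1 GHz = 1e+09 Hz, so 0.0035673 Hz = 0.0035673 / 1e+09 = 3.5673e-12 GHz ≈ 3.567e-12 GHz (4 s.f.). Final answer: 3.567e-12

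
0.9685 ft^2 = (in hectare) 8.998e-06. Check: 1 ft^2 = 0.09290304 m^2, so 0.9685 ft^2 = 0.9685 * 0.09290304 = 0.089976594 m^2. 1 hectare = 10000 m^2, so 0.089976594 m^2 = 0.089976594 / 10000 = 8.9976594e-06 hectare ≈ 8.998e-06 hectare (4 s.f.).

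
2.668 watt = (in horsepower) 0.003578. Check: 2.668 watt = 2.668 W. 1 horsepower = 745.69987 W, so 2.668 W = 2.668 / 745.69987 = 0.0035778469 horsepower ≈ 0.003578 horsepower (4 s.f.).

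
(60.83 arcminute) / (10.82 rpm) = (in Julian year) 1 arcminute = 0.00029088821 rad, so 60.83 arcminute = 60.83 * 0.00029088821 = 0.01769473 rad. 1 rpm = 0.10471976 rad/s, so 10.82 rpm = 10.82 * 0.10471976 = 1.1330678 rad/s. Combine: 0.01769473 rad / 1.1330678 rad/s = 0.015616656 s. 1 Julian year = 31557600 s, so 0.015616656 s = 0.015616656 / 31557600 = 4.9486198e-10 Julian year ≈ 4.949e-10 Julian year (4 s.f.). Final answer: 4.949e-10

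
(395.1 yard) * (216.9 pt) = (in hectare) 0.002764. Check: 1 yard = 0.9144 m, so 395.1 yard = 395.1 * 0.9144 = 361.27944 m. 1 pt = 0.00035277778 m, so 216.9 pt = 216.9 * 0.00035277778 = 0.0765175 m. Combine: 361.27944 m * 0.0765175 m = 27.6442 m^2. 1 hectare = 10000 m^2, so 27.6442 m^2 = 27.6442 / 10000 = 0.00276442 hectare ≈ 0.002764 hectare (4 s.f.).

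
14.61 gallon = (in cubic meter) 0.0553. Check: 1 gallon = 0.0037854118 m^3, so 14.61 gallon = 14.61 * 0.0037854118 = 0.055304866 m^3. 0.055304866 m^3 = 0.055304866 cubic meter ≈ 0.0553 cubic meter (4 s.f.).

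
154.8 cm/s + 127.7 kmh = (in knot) 71.96. Check: 1 cm/s = 0.01 m/s, so 154.8 cm/s = 154.8 * 0.01 = 1.548 m/s. 1 kmh = 0.27777778 m/s, so 127.7 kmh = 127.7 * 0.27777778 = 35.472222 m/s. Sum: 1.548 + 35.472222 = 37.020222 m/s. 1 knot = 0.51444444 m/s, so 37.020222 m/s = 37.020222 / 0.51444444 = 71.961555 knot ≈ 71.96 knot (4 s.f.).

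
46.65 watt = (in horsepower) 46.65 watt = 46.65 W. 1 horsepower = 745.69987 W, so 46.65 W = 46.65 / 745.69987 = 0.06255868 horsepower ≈ 0.06256 horsepower (4 s.f.). Final answer: 0.06256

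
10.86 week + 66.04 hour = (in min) 1.134e+05. Check: 1 week = 604800 s, so 10.86 week = 10.86 * 604800 = 6568128 s. 1 hour = 3600 s, so 66.04 hour = 66.04 * 3600 = 237744 s. Sum: 6568128 + 237744 = 6805872 s. 1 min = 60 s, so 6805872 s = 6805872 / 60 = 113431.2 min ≈ 1.134e+05 min (4 s.f.).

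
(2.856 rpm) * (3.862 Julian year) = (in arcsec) 7.518e+12. Check: 1 rpm = 0.10471976 rad/s, so 2.856 rpm = 2.856 * 0.10471976 = 0.29907962 rad/s. 1 Julian year = 31557600 s, so 3.862 Julian year = 3.862 * 31557600 = 1.2187545e+08 s. Combine: 0.29907962 rad/s * 1.2187545e+08 s = 36450464 rad. 1 arcsec = 4.8481368e-06 rad, so 36450464 rad = 36450464 / 4.8481368e-06 = 7.5184478e+12 arcsec ≈ 7.518e+12 arcsec (4 s.f.).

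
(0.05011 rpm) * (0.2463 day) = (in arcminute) 3.839e+05. Check: 1 rpm = 0.10471976 rad/s, so 0.05011 rpm = 0.05011 * 0.10471976 = 0.0052475069 rad/s. 1 day = 86400 s, so 0.2463 day = 0.2463 * 86400 = 21280.32 s. Combine: 0.0052475069 rad/s * 21280.32 s = 111.66863 rad. 1 arcminute = 0.00029088821 rad, so 111.66863 rad = 111.66863 / 0.00029088821 = 383888.46 arcminute ≈ 3.839e+05 arcminute (4 s.f.).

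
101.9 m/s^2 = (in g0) 10.39. Check: 1 g0 = 9.80665 m/s^2, so 101.9 m/s^2 = 101.9 / 9.80665 = 10.390908 g0 ≈ 10.39 g0 (4 s.f.).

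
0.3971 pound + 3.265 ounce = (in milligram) 2.727e+05. Check: 1 pound = 0.45359237 kg, so 0.3971 pound = 0.3971 * 0.45359237 = 0.18012153 kg. 1 ounce = 0.028349523 kg, so 3.265 ounce = 3.265 * 0.028349523 = 0.092561193 kg. Sum: 0.18012153 + 0.092561193 = 0.27268272 kg. 1 milligram = 1e-06 kg, so 0.27268272 kg = 0.27268272 / 1e-06 = 272682.72 milligram ≈ 2.727e+05 milligram (4 s.f.).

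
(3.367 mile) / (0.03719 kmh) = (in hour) 1 mile = 1609.344 m, so 3.367 mile = 3.367 * 1609.344 = 5418.6612 m. 1 kmh = 0.27777778 m/s, so 0.03719 kmh = 0.03719 * 0.27777778 = 0.010330556 m/s. Combine: 5418.6612 m / 0.010330556 m/s = 524527.57 s. 1 hour = 3600 s, so 524527.57 s = 524527.57 / 3600 = 145.7021 hour ≈ 145.7 hour (4 s.f.). Final answer: 145.7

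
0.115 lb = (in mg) 5.216e+04. Check: 1 lb = 0.45359237 kg, so 0.115 lb = 0.115 * 0.45359237 = 0.052163123 kg. 1 mg = 1e-06 kg, so 0.052163123 kg = 0.052163123 / 1e-06 = 52163.123 mg ≈ 5.216e+04 mg (4 s.f.).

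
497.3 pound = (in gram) 2.256e+05. Check: 1 pound = 0.45359237 kg, so 497.3 pound = 497.3 * 0.45359237 = 225.57149 kg. 1 gram = 0.001 kg, so 225.57149 kg = 225.57149 / 0.001 = 225571.49 gram ≈ 2.256e+05 gram (4 s.f.).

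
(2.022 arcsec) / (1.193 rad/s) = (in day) 9.51e-11. Check: 1 arcsec = 4.8481368e-06 rad, so 2.022 arcsec = 2.022 * 4.8481368e-06 = 9.8029326e-06 rad. 1.193 rad/s is already in rad/s. Combine: 9.8029326e-06 rad / 1.193 rad/s = 8.2170433e-06 s. 1 day = 86400 s, so 8.2170433e-06 s = 8.2170433e-06 / 86400 = 9.5104668e-11 day ≈ 9.51e-11 day (4 s.f.).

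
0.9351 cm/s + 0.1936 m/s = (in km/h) 0.7306. Check: 1 cm/s = 0.01 m/s, so 0.9351 cm/s = 0.9351 * 0.01 = 0.009351 m/s. 0.1936 m/s is already in m/s. Sum: 0.009351 + 0.1936 = 0.202951 m/s. 1 km/h = 0.27777778 m/s, so 0.202951 m/s = 0.202951 / 0.27777778 = 0.7306236 km/h ≈ 0.7306 km/h (4 s.f.).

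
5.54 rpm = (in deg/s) 1 rpm = 0.10471976 rad/s, so 5.54 rpm = 5.54 * 0.10471976 = 0.58014744 rad/s. 1 deg/s = 0.017453293 rad/s, so 0.58014744 rad/s = 0.58014744 / 0.017453293 = 33.24 deg/s. Final answer: 33.24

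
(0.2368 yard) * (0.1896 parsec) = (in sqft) 1.364e+16. Check: 1 yard = 0.9144 m, so 0.2368 yard = 0.2368 * 0.9144 = 0.21652992 m. 1 parsec = 3.0856776e+16 m, so 0.1896 parsec = 0.1896 * 3.0856776e+16 = 5.8504447e+15 m. Combine: 0.21652992 m * 5.8504447e+15 m = 1.2667963e+15 m^2. 1 sqft = 0.09290304 m^2, so 1.2667963e+15 m^2 = 1.2667963e+15 / 0.09290304 = 1.3635682e+16 sqft ≈ 1.364e+16 sqft (4 s.f.).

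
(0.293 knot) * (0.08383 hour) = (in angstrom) 4.549e+11. Check: 1 knot = 0.51444444 m/s, so 0.293 knot = 0.293 * 0.51444444 = 0.15073222 m/s. 1 hour = 3600 s, so 0.08383 hour = 0.08383 * 3600 = 301.788 s. Combine: 0.15073222 m/s * 301.788 s = 45.489176 m. 1 angstrom = 1e-10 m, so 45.489176 m = 45.489176 / 1e-10 = 4.5489176e+11 angstrom ≈ 4.549e+11 angstrom (4 s.f.).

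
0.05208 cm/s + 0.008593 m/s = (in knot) 1 cm/s = 0.01 m/s, so 0.05208 cm/s = 0.05208 * 0.01 = 0.0005208 m/s. 0.008593 m/s is already in m/s. Sum: 0.0005208 + 0.008593 = 0.0091138 m/s. 1 knot = 0.51444444 m/s, so 0.0091138 m/s = 0.0091138 / 0.51444444 = 0.01771581 knot ≈ 0.01772 knot (4 s.f.). Final answer: 0.01772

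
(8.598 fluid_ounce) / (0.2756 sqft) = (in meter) 0.009931. Check: 1 fluid_ounce = 2.957353e-05 m^3, so 8.598 fluid_ounce = 8.598 * 2.957353e-05 = 0.00025427321 m^3. 1 sqft = 0.09290304 m^2, so 0.2756 sqft = 0.2756 * 0.09290304 = 0.025604078 m^2. Combine: 0.00025427321 m^3 / 0.025604078 m^2 = 0.0099309653 m. 0.0099309653 m = 0.0099309653 meter ≈ 0.009931 meter (4 s.f.).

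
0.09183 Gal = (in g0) 9.364e-05. Check: 1 Gal = 0.01 m/s^2, so 0.09183 Gal = 0.09183 * 0.01 = 0.0009183 m/s^2. 1 g0 = 9.80665 m/s^2, so 0.0009183 m/s^2 = 0.0009183 / 9.80665 = 9.364054e-05 g0 ≈ 9.364e-05 g0 (4 s.f.).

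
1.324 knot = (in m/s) 1 knot = 0.51444444 m/s, so 1.324 knot = 1.324 * 0.51444444 = 0.68112444 m/s. Result: 0.68112444 m/s ≈ 0.6811 m/s (4 s.f.). Final answer: 0.6811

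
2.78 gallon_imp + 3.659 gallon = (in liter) 26.49. Check: 1 gallon_imp = 0.00454609 m^3, so 2.78 gallon_imp = 2.78 * 0.00454609 = 0.01263813 m^3. 1 gallon = 0.0037854118 m^3, so 3.659 gallon = 3.659 * 0.0037854118 = 0.013850822 m^3. Sum: 0.01263813 + 0.013850822 = 0.026488952 m^3. 1 liter = 0.001 m^3, so 0.026488952 m^3 = 0.026488952 / 0.001 = 26.488952 liter ≈ 26.49 liter (4 s.f.).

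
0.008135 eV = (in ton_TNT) 1 eV = 1.6021766e-19 J, so 0.008135 eV = 0.008135 * 1.6021766e-19 = 1.3033707e-21 J. 1 ton_TNT = 4.184e+09 J, so 1.3033707e-21 J = 1.3033707e-21 / 4.184e+09 = 3.1151307e-31 ton_TNT ≈ 3.115e-31 ton_TNT (4 s.f.). Final answer: 3.115e-31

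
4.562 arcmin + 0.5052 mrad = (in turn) 1 arcmin = 0.00029088821 rad, so 4.562 arcmin = 4.562 * 0.00029088821 = 0.001327032 rad. 1 mrad = 0.001 rad, so 0.5052 mrad = 0.5052 * 0.001 = 0.0005052 rad. Sum: 0.001327032 + 0.0005052 = 0.001832232 rad. 1 turn = 6.2831853 rad, so 0.001832232 rad = 0.001832232 / 6.2831853 = 0.00029160878 turn ≈ 0.0002916 turn (4 s.f.). Final answer: 0.0002916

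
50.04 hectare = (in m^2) 5.004e+05. Check: 1 hectare = 10000 m^2, so 50.04 hectare = 50.04 * 10000 = 500400 m^2. Result: 500400 m^2 ≈ 5.004e+05 m^2 (4 s.f.).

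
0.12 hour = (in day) 0.005. Check: 1 hour = 3600 s, so 0.12 hour = 0.12 * 3600 = 432 s. 1 day = 86400 s, so 432 s = 432 / 86400 = 0.005 day.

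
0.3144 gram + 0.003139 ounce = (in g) 0.4034. Check: 1 gram = 0.001 kg, so 0.3144 gram = 0.3144 * 0.001 = 0.0003144 kg. 1 ounce = 0.028349523 kg, so 0.003139 ounce = 0.003139 * 0.028349523 = 8.8989153e-05 kg. Sum: 0.0003144 + 8.8989153e-05 = 0.00040338915 kg. 1 g = 0.001 kg, so 0.00040338915 kg = 0.00040338915 / 0.001 = 0.40338915 g ≈ 0.4034 g (4 s.f.).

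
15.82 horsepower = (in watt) 1 horsepower = 745.69987 W, so 15.82 horsepower = 15.82 * 745.69987 = 11796.972 W. 11796.972 W = 11796.972 watt ≈ 1.18e+04 watt (4 s.f.). Final answer: 1.18e+04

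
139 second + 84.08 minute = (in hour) 1.44. Check: 139 second = 139 s. 1 minute = 60 s, so 84.08 minute = 84.08 * 60 = 5044.8 s. Sum: 139 + 5044.8 = 5183.8 s. 1 hour = 3600 s, so 5183.8 s = 5183.8 / 3600 = 1.4399444 hour ≈ 1.44 hour (4 s.f.).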